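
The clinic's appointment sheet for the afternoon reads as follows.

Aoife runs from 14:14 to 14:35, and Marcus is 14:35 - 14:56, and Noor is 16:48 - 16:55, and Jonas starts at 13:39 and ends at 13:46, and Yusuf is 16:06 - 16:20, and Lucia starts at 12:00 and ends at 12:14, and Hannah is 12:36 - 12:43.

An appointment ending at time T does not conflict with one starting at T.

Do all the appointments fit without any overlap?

Yes

Sorted by start: Lucia, Hannah, Jonas, Aoife, Marcus, Yusuf, Noor.
Hannah starts after Lucia ends; Lucia is clear from here.
Jonas starts after Hannah ends; Hannah is clear from here.
Aoife starts after Jonas ends; Jonas is clear from here.
Marcus starts exactly when Aoife ends (back-to-back, no overlap); Aoife is clear from here.
Yusuf starts after Marcus ends; Marcus is clear from here.
Noor starts after Yusuf ends.
Every pair is clear; the schedule has no overlaps.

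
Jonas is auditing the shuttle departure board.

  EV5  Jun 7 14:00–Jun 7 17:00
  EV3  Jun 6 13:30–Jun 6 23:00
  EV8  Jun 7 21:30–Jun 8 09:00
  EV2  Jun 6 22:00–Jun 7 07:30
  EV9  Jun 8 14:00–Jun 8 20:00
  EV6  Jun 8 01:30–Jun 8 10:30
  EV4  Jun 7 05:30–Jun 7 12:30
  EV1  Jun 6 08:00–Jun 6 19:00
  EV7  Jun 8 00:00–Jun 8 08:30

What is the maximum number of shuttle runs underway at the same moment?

Sweep the timeline, counting +1 at each start and −1 at each end (ends before starts at a tie):
Jun 6 08:00 start EV1 → 1
Jun 6 13:30 start EV3 → 2
Jun 6 19:00 end EV1 → 1
Jun 6 22:00 start EV2 → 2
Jun 6 23:00 end EV3 → 1
Jun 7 05:30 start EV4 → 2
Jun 7 07:30 end EV2 → 1
Jun 7 12:30 end EV4 → 0
Jun 7 14:00 start EV5 → 1
Jun 7 17:00 end EV5 → 0
Jun 7 21:30 start EV8 → 1
Jun 8 00:00 start EV7 → 2
Jun 8 01:30 start EV6 → 3
Jun 8 08:30 end EV7 → 2
Jun 8 09:00 end EV8 → 1
Jun 8 10:30 end EV6 → 0
Jun 8 14:00 start EV9 → 1
Jun 8 20:00 end EV9 → 0
Peak is 3, at Jun 8 01:30 (EV6, EV7, EV8).

3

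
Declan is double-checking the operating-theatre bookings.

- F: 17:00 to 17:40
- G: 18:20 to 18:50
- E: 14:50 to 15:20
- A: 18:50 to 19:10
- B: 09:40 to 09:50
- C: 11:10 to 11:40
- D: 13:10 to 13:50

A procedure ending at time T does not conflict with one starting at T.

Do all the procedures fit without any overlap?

Sorted by start: B, C, D, E, F, G, A.
C starts after B ends, so B has no further overlaps.
D starts after C ends, so C has no further overlaps.
E starts after D ends, so D has no further overlaps.
F starts after E ends, so E has no further overlaps.
G starts after F ends, so F has no further overlaps.
A starts exactly when G ends (back-to-back, no overlap).
Every pair is clear; the schedule has no overlaps.

Yes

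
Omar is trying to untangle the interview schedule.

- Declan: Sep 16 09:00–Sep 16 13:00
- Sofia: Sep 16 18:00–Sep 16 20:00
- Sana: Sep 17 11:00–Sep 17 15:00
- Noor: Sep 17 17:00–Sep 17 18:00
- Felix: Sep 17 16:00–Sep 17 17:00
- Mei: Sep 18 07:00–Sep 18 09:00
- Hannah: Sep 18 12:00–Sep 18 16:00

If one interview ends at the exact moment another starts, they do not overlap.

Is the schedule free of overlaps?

Yes

Sorted by start: Declan, Sofia, Sana, Felix, Noor, Mei, Hannah.
Sofia starts after Declan ends, so nothing later overlaps Declan either.
Sana starts after Sofia ends, so nothing later overlaps Sofia either.
Felix starts after Sana ends, so nothing later overlaps Sana either.
Noor starts exactly when Felix ends (back-to-back, no overlap), so nothing later overlaps Felix either.
Mei starts after Noor ends, so nothing later overlaps Noor either.
Hannah starts after Mei ends.
Every pair is clear; the schedule has no overlaps.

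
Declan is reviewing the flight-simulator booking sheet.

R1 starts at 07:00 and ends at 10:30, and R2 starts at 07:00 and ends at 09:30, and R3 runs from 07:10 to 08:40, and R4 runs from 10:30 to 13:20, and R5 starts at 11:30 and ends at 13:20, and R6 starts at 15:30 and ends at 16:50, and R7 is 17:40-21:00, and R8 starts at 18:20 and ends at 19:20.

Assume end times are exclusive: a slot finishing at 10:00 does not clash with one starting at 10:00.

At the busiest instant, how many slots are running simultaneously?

Sweep the timeline, counting +1 at each start and −1 at each end (ends before starts at a tie):
07:00 start R1 → 1
07:00 start R2 → 2
07:10 start R3 → 3
08:40 end R3 → 2
09:30 end R2 → 1
10:30 end R1 → 0
10:30 start R4 → 1
11:30 start R5 → 2
13:20 end R4 → 1
13:20 end R5 → 0
15:30 start R6 → 1
16:50 end R6 → 0
17:40 start R7 → 1
18:20 start R8 → 2
19:20 end R8 → 1
21:00 end R7 → 0
Peak is 3, at 07:10 (R1, R2, R3).

3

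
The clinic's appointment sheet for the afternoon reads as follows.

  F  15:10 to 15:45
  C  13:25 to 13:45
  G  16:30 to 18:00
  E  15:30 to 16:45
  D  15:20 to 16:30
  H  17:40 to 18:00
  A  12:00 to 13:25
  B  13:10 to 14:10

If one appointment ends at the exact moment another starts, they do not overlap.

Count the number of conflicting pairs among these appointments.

7

Two intervals overlap when each starts before the other ends.
Sorted by start: A, B, C, F, D, E, G, H.
B starts before A ends → A and B overlap.
C starts exactly when A ends (back-to-back, no overlap), so nothing later overlaps A either.
C starts before B ends → B and C overlap.
F starts after B ends, so nothing later overlaps B either.
F starts after C ends, so nothing later overlaps C either.
D starts before F ends → F and D overlap.
E starts before F ends → F and E overlap.
G starts after F ends, so nothing later overlaps F either.
E starts before D ends → D and E overlap.
G starts exactly when D ends (back-to-back, no overlap), so nothing later overlaps D either.
G starts before E ends → E and G overlap.
H starts after E ends.
H starts before G ends → G and H overlap.
Overlapping pairs: A & B, B & C, D & E, D & F, E & F, E & G, G & H — 7 in total.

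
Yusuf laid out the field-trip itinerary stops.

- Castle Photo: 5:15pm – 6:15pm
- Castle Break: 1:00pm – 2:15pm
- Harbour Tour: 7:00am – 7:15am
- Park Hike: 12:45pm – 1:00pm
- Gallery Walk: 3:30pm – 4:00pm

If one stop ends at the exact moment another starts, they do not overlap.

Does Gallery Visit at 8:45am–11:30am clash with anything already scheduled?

No — it doesn't clash with anything

Harbour Tour: ends 7:15am at or before Gallery Visit starts 8:45am → clear.
Park Hike: starts 12:45pm at or after Gallery Visit ends 11:30am → clear.
Castle Break: starts 1:00pm at or after Gallery Visit ends 11:30am → clear.
Gallery Walk: starts 3:30pm at or after Gallery Visit ends 11:30am → clear.
Castle Photo: starts 5:15pm at or after Gallery Visit ends 11:30am → clear.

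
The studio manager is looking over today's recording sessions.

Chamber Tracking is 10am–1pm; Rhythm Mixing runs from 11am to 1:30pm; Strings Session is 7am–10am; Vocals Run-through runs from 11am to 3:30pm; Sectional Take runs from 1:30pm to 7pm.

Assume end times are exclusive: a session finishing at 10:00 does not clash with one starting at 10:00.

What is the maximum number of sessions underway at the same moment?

3

Sweep the timeline, counting +1 at each start and −1 at each end (ends before starts at a tie):
7am start Strings Session → 1
10am end Strings Session → 0
10am start Chamber Tracking → 1
11am start Rhythm Mixing → 2
11am start Vocals Run-through → 3
1pm end Chamber Tracking → 2
1:30pm end Rhythm Mixing → 1
1:30pm start Sectional Take → 2
3:30pm end Vocals Run-through → 1
7pm end Sectional Take → 0
Peak is 3, at 11am (Chamber Tracking, Rhythm Mixing, Vocals Run-through).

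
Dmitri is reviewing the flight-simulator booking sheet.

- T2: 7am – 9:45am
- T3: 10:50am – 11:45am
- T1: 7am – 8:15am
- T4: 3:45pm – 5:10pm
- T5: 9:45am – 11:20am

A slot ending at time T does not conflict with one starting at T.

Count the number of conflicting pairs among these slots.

2

Check each pair: they overlap iff neither finishes before the other starts.
Sorted by start: T1, T2, T5, T3, T4.
T2 starts before T1 ends → T1 and T2 overlap.
T5 starts after T1 ends, so nothing later overlaps T1 either.
T5 starts exactly when T2 ends (back-to-back, no overlap), so nothing later overlaps T2 either.
T3 starts before T5 ends → T5 and T3 overlap.
T4 starts after T5 ends.
T4 starts after T3 ends.
Overlapping pairs: T1 & T2, T3 & T5 — 2 in total.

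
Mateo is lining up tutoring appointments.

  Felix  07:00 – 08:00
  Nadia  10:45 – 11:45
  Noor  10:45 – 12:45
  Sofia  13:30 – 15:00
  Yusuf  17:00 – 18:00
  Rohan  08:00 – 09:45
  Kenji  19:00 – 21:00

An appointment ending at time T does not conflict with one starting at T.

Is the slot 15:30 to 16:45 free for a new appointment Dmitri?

Yes — the slot is free

Felix: ends 08:00 at or before Dmitri starts 15:30 → clear.
Rohan: ends 09:45 at or before Dmitri starts 15:30 → clear.
Nadia: ends 11:45 at or before Dmitri starts 15:30 → clear.
Noor: ends 12:45 at or before Dmitri starts 15:30 → clear.
Sofia: ends 15:00 at or before Dmitri starts 15:30 → clear.
Yusuf: starts 17:00 at or after Dmitri ends 16:45 → clear.
Kenji: starts 19:00 at or after Dmitri ends 16:45 → clear.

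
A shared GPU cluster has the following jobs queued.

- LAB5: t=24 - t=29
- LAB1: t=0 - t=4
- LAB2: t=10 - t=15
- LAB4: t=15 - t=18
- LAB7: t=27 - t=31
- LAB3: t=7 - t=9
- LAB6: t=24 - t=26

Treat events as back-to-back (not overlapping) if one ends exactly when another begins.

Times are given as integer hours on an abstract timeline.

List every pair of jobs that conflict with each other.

LAB5 & LAB6, LAB5 & LAB7

Two intervals overlap when each starts before the other ends.
Sorted by start: LAB1, LAB3, LAB2, LAB4, LAB5, LAB6, LAB7.
LAB3 starts after LAB1 ends — done with LAB1.
LAB2 starts after LAB3 ends — done with LAB3.
LAB4 starts exactly when LAB2 ends (back-to-back, no overlap) — done with LAB2.
LAB5 starts after LAB4 ends — done with LAB4.
LAB6 starts before LAB5 ends → LAB5 and LAB6 overlap.
LAB7 starts before LAB5 ends → LAB5 and LAB7 overlap.
LAB7 starts after LAB6 ends.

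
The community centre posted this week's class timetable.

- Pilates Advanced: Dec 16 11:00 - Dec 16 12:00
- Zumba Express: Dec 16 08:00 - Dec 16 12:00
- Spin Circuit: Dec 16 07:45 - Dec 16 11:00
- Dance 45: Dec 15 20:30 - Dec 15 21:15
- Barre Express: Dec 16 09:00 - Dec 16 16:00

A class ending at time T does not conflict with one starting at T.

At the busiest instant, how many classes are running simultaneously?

3

Sort all start/end points and keep a running count:
Dec 15 20:30 start Dance 45 → 1
Dec 15 21:15 end Dance 45 → 0
Dec 16 07:45 start Spin Circuit → 1
Dec 16 08:00 start Zumba Express → 2
Dec 16 09:00 start Barre Express → 3
Dec 16 11:00 end Spin Circuit → 2
Dec 16 11:00 start Pilates Advanced → 3
Dec 16 12:00 end Pilates Advanced → 2
Dec 16 12:00 end Zumba Express → 1
Dec 16 16:00 end Barre Express → 0
Peak is 3, at Dec 16 09:00 (Barre Express, Spin Circuit, Zumba Express).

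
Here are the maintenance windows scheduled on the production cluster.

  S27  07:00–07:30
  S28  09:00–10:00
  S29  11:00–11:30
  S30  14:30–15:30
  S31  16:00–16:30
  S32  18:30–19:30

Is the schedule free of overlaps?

Sorted by start: S27, S28, S29, S30, S31, S32.
S28 starts after S27 ends, so S27 has no further overlaps.
S29 starts after S28 ends, so S28 has no further overlaps.
S30 starts after S29 ends, so S29 has no further overlaps.
S31 starts after S30 ends, so S30 has no further overlaps.
S32 starts after S31 ends.
Every pair is clear; the schedule has no overlaps.

Yes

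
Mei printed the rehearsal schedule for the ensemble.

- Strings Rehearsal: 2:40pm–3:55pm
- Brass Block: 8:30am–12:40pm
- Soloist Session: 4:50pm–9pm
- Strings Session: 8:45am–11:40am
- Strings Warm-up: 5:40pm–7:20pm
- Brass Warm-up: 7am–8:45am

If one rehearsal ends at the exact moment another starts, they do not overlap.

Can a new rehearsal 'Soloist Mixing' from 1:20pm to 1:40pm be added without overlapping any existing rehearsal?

Yes — the slot is free

Brass Warm-up: ends 8:45am at or before Soloist Mixing starts 1:20pm → clear.
Brass Block: ends 12:40pm at or before Soloist Mixing starts 1:20pm → clear.
Strings Session: ends 11:40am at or before Soloist Mixing starts 1:20pm → clear.
Strings Rehearsal: starts 2:40pm at or after Soloist Mixing ends 1:40pm → clear.
Soloist Session: starts 4:50pm at or after Soloist Mixing ends 1:40pm → clear.
Strings Warm-up: starts 5:40pm at or after Soloist Mixing ends 1:40pm → clear.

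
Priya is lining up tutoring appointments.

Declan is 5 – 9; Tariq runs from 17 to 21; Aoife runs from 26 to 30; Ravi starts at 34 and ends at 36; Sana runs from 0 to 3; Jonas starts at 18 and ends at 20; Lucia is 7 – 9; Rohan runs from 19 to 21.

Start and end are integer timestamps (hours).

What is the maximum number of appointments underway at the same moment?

3

Walk through starts and ends in time order (an end at T is processed before a start at T):
0 start Sana → 1
3 end Sana → 0
5 start Declan → 1
7 start Lucia → 2
9 end Declan → 1
9 end Lucia → 0
17 start Tariq → 1
18 start Jonas → 2
19 start Rohan → 3
20 end Jonas → 2
21 end Rohan → 1
21 end Tariq → 0
26 start Aoife → 1
30 end Aoife → 0
34 start Ravi → 1
36 end Ravi → 0
Peak is 3, at 19 (Jonas, Rohan, Tariq).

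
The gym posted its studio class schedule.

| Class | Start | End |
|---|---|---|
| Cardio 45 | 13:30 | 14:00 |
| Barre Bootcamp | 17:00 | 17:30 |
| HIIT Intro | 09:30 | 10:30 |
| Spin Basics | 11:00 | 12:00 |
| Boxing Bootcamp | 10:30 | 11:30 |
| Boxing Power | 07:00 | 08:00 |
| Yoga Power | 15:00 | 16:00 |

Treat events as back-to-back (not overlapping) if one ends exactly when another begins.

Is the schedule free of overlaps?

Sorted by start: Boxing Power, HIIT Intro, Boxing Bootcamp, Spin Basics, Cardio 45, Yoga Power, Barre Bootcamp.
HIIT Intro starts after Boxing Power ends — done with Boxing Power.
Boxing Bootcamp starts exactly when HIIT Intro ends (back-to-back, no overlap) — done with HIIT Intro.
Spin Basics starts before Boxing Bootcamp ends → Boxing Bootcamp and Spin Basics overlap.
That's a conflict, so the schedule is not conflict-free.

No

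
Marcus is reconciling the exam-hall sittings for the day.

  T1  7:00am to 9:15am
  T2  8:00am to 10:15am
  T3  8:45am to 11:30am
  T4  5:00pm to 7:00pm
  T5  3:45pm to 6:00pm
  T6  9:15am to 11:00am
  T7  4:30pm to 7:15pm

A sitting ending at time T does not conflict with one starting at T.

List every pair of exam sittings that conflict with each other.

T1 & T2, T1 & T3, T2 & T3, T2 & T6, T3 & T6, T4 & T5, T4 & T7, T5 & T7

Sorted by start: T1, T2, T3, T6, T5, T7, T4.
T2 starts before T1 ends → T1 and T2 overlap.
T3 starts before T1 ends → T1 and T3 overlap.
T6 starts exactly when T1 ends (back-to-back, no overlap); T1 is clear from here.
T3 starts before T2 ends → T2 and T3 overlap.
T6 starts before T2 ends → T2 and T6 overlap.
T5 starts after T2 ends; T2 is clear from here.
T6 starts before T3 ends → T3 and T6 overlap.
T5 starts after T3 ends; T3 is clear from here.
T5 starts after T6 ends; T6 is clear from here.
T7 starts before T5 ends → T5 and T7 overlap.
T4 starts before T5 ends → T5 and T4 overlap.
T4 starts before T7 ends → T7 and T4 overlap.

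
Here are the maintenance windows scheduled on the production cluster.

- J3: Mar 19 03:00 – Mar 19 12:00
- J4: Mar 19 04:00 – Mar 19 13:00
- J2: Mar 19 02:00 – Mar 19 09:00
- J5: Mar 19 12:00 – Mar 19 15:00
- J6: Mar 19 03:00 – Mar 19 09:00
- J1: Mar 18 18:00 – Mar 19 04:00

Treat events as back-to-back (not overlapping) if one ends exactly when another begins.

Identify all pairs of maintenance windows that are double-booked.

Sorted by start: J1, J2, J3, J6, J4, J5.
J2 starts before J1 ends → J1 and J2 overlap.
J3 starts before J1 ends → J1 and J3 overlap.
J6 starts before J1 ends → J1 and J6 overlap.
J4 starts exactly when J1 ends (back-to-back, no overlap); J1 is clear from here.
J3 starts before J2 ends → J2 and J3 overlap.
J6 starts before J2 ends → J2 and J6 overlap.
J4 starts before J2 ends → J2 and J4 overlap.
J5 starts after J2 ends.
J6 starts before J3 ends → J3 and J6 overlap.
J4 starts before J3 ends → J3 and J4 overlap.
J5 starts exactly when J3 ends (back-to-back, no overlap).
J4 starts before J6 ends → J6 and J4 overlap.
J5 starts after J6 ends.
J5 starts before J4 ends → J4 and J5 overlap.

J1 & J2, J1 & J3, J1 & J6, J2 & J3, J2 & J4, J2 & J6, J3 & J4, J3 & J6, J4 & J5, J4 & J6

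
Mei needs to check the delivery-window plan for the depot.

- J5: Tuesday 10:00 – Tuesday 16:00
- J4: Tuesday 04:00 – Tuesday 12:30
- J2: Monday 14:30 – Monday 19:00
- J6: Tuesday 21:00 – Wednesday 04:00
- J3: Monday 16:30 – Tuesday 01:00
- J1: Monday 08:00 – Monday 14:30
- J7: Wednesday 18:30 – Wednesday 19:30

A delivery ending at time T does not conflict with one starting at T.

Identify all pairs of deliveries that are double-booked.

Sorted by start: J1, J2, J3, J4, J5, J6, J7.
J2 starts exactly when J1 ends (back-to-back, no overlap), so nothing later overlaps J1 either.
J3 starts before J2 ends → J2 and J3 overlap.
J4 starts after J2 ends, so nothing later overlaps J2 either.
J4 starts after J3 ends, so nothing later overlaps J3 either.
J5 starts before J4 ends → J4 and J5 overlap.
J6 starts after J4 ends, so nothing later overlaps J4 either.
J6 starts after J5 ends, so nothing later overlaps J5 either.
J7 starts after J6 ends.

J2 & J3, J4 & J5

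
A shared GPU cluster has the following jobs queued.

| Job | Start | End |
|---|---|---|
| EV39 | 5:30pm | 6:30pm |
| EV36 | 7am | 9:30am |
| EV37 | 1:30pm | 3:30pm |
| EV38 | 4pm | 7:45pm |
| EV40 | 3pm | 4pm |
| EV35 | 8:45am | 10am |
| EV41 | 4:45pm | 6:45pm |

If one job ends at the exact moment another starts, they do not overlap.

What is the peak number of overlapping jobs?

Sweep the timeline, counting +1 at each start and −1 at each end (ends before starts at a tie):
7am start EV36 → 1
8:45am start EV35 → 2
9:30am end EV36 → 1
10am end EV35 → 0
1:30pm start EV37 → 1
3pm start EV40 → 2
3:30pm end EV37 → 1
4pm end EV40 → 0
4pm start EV38 → 1
4:45pm start EV41 → 2
5:30pm start EV39 → 3
6:30pm end EV39 → 2
6:45pm end EV41 → 1
7:45pm end EV38 → 0
Peak is 3, at 5:30pm (EV38, EV39, EV41).

3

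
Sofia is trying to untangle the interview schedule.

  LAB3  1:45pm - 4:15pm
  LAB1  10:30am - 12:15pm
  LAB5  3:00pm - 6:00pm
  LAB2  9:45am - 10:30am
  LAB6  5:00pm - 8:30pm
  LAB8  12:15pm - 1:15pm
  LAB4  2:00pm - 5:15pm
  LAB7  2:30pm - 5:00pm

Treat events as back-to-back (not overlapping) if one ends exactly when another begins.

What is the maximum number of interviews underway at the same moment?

4

Sort all start/end points and keep a running count:
9:45am start LAB2 → 1
10:30am end LAB2 → 0
10:30am start LAB1 → 1
12:15pm end LAB1 → 0
12:15pm start LAB8 → 1
1:15pm end LAB8 → 0
1:45pm start LAB3 → 1
2:00pm start LAB4 → 2
2:30pm start LAB7 → 3
3:00pm start LAB5 → 4
4:15pm end LAB3 → 3
5:00pm end LAB7 → 2
5:00pm start LAB6 → 3
5:15pm end LAB4 → 2
6:00pm end LAB5 → 1
8:30pm end LAB6 → 0
Peak is 4, at 3:00pm (LAB3, LAB4, LAB5, LAB7).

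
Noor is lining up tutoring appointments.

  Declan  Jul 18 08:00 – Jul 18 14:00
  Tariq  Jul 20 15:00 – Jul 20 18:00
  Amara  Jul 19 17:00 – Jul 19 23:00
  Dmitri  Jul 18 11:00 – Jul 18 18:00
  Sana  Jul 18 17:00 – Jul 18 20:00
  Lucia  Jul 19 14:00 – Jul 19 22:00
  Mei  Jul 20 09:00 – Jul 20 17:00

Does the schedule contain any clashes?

Yes

Two intervals overlap when each starts before the other ends.
Sorted by start: Declan, Dmitri, Sana, Lucia, Amara, Mei, Tariq.
Dmitri starts before Declan ends → Declan and Dmitri overlap.
That's a conflict, so the schedule is not conflict-free.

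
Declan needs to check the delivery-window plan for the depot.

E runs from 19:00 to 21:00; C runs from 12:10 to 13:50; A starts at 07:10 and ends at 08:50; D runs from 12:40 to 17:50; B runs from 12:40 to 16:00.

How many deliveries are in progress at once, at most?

Sweep the timeline, counting +1 at each start and −1 at each end (ends before starts at a tie):
07:10 start A → 1
08:50 end A → 0
12:10 start C → 1
12:40 start B → 2
12:40 start D → 3
13:50 end C → 2
16:00 end B → 1
17:50 end D → 0
19:00 start E → 1
21:00 end E → 0
Peak is 3, at 12:40 (B, C, D).

3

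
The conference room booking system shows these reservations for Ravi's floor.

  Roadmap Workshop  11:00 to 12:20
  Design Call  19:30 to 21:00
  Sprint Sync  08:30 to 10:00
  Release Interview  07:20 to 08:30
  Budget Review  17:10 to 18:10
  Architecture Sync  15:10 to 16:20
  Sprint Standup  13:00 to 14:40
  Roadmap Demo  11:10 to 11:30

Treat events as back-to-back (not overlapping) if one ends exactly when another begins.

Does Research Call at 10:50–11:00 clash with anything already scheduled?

Release Interview: ends 08:30 at or before Research Call starts 10:50 → clear.
Sprint Sync: ends 10:00 at or before Research Call starts 10:50 → clear.
Roadmap Workshop: starts 11:00 at or after Research Call ends 11:00 → clear.
Roadmap Demo: starts 11:10 at or after Research Call ends 11:00 → clear.
Sprint Standup: starts 13:00 at or after Research Call ends 11:00 → clear.
Architecture Sync: starts 15:10 at or after Research Call ends 11:00 → clear.
Budget Review: starts 17:10 at or after Research Call ends 11:00 → clear.
Design Call: starts 19:30 at or after Research Call ends 11:00 → clear.

No — it doesn't clash with anything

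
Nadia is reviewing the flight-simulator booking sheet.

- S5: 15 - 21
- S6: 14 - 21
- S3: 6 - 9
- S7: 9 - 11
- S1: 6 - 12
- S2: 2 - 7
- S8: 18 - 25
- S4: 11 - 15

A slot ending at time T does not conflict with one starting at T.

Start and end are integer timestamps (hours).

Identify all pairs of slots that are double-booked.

S1 & S2, S1 & S3, S1 & S4, S1 & S7, S2 & S3, S4 & S6, S5 & S6, S5 & S8, S6 & S8

Sorted by start: S2, S1, S3, S7, S4, S6, S5, S8.
S1 starts before S2 ends → S2 and S1 overlap.
S3 starts before S2 ends → S2 and S3 overlap.
S7 starts after S2 ends — done with S2.
S3 starts before S1 ends → S1 and S3 overlap.
S7 starts before S1 ends → S1 and S7 overlap.
S4 starts before S1 ends → S1 and S4 overlap.
S6 starts after S1 ends — done with S1.
S7 starts exactly when S3 ends (back-to-back, no overlap) — done with S3.
S4 starts exactly when S7 ends (back-to-back, no overlap) — done with S7.
S6 starts before S4 ends → S4 and S6 overlap.
S5 starts exactly when S4 ends (back-to-back, no overlap) — done with S4.
S5 starts before S6 ends → S6 and S5 overlap.
S8 starts before S6 ends → S6 and S8 overlap.
S8 starts before S5 ends → S5 and S8 overlap.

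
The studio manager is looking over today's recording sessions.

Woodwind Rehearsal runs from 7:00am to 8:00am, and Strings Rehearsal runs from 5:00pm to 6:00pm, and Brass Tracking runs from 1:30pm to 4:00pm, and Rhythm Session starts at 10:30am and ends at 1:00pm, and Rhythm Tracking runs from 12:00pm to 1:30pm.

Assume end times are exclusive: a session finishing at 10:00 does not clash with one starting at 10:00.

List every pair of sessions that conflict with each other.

Check each pair: they overlap iff neither finishes before the other starts.
Sorted by start: Woodwind Rehearsal, Rhythm Session, Rhythm Tracking, Brass Tracking, Strings Rehearsal.
Rhythm Session starts after Woodwind Rehearsal ends, so Woodwind Rehearsal has no further overlaps.
Rhythm Tracking starts before Rhythm Session ends → Rhythm Session and Rhythm Tracking overlap.
Brass Tracking starts after Rhythm Session ends, so Rhythm Session has no further overlaps.
Brass Tracking starts exactly when Rhythm Tracking ends (back-to-back, no overlap), so Rhythm Tracking has no further overlaps.
Strings Rehearsal starts after Brass Tracking ends.

Rhythm Session & Rhythm Tracking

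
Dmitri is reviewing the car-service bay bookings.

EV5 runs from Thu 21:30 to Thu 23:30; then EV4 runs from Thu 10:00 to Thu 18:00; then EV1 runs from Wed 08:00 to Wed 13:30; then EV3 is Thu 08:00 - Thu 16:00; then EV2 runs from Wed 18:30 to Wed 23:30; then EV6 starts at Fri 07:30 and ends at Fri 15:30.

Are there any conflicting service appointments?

Sorted by start: EV1, EV2, EV3, EV4, EV5, EV6.
EV2 starts after EV1 ends, so EV1 has no further overlaps.
EV3 starts after EV2 ends, so EV2 has no further overlaps.
EV4 starts before EV3 ends → EV3 and EV4 overlap.
That's a conflict, so the schedule is not conflict-free.

Yes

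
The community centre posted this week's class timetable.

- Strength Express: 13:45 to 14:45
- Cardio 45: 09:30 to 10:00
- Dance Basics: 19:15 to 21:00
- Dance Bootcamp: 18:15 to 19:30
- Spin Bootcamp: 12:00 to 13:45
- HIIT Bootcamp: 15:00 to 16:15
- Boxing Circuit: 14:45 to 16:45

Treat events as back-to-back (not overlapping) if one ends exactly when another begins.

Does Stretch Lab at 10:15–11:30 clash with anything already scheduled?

Cardio 45: ends 10:00 at or before Stretch Lab starts 10:15 → clear.
Spin Bootcamp: starts 12:00 at or after Stretch Lab ends 11:30 → clear.
Strength Express: starts 13:45 at or after Stretch Lab ends 11:30 → clear.
Boxing Circuit: starts 14:45 at or after Stretch Lab ends 11:30 → clear.
HIIT Bootcamp: starts 15:00 at or after Stretch Lab ends 11:30 → clear.
Dance Bootcamp: starts 18:15 at or after Stretch Lab ends 11:30 → clear.
Dance Basics: starts 19:15 at or after Stretch Lab ends 11:30 → clear.

No — it doesn't clash with anything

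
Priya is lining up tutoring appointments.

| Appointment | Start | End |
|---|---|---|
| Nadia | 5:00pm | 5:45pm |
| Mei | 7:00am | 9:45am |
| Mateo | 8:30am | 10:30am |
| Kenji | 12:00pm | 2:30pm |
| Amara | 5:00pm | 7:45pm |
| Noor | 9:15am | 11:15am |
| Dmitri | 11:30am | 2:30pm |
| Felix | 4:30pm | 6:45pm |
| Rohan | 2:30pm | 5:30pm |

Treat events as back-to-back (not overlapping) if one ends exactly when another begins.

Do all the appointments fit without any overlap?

Two intervals overlap when each starts before the other ends.
Sorted by start: Mei, Mateo, Noor, Dmitri, Kenji, Rohan, Felix, Nadia, Amara.
Mateo starts before Mei ends → Mei and Mateo overlap.
That's a conflict, so the schedule is not conflict-free.

No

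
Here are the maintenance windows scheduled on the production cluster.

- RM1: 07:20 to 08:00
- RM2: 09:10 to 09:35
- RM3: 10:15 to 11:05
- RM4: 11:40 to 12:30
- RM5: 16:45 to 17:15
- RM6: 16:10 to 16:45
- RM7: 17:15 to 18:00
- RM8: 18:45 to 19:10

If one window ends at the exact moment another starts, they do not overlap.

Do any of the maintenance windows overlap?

No

Two intervals overlap when each starts before the other ends.
Sorted by start: RM1, RM2, RM3, RM4, RM6, RM5, RM7, RM8.
RM2 starts after RM1 ends; RM1 is clear from here.
RM3 starts after RM2 ends; RM2 is clear from here.
RM4 starts after RM3 ends; RM3 is clear from here.
RM6 starts after RM4 ends; RM4 is clear from here.
RM5 starts exactly when RM6 ends (back-to-back, no overlap); RM6 is clear from here.
RM7 starts exactly when RM5 ends (back-to-back, no overlap); RM5 is clear from here.
RM8 starts after RM7 ends.
Every pair is clear; the schedule has no overlaps.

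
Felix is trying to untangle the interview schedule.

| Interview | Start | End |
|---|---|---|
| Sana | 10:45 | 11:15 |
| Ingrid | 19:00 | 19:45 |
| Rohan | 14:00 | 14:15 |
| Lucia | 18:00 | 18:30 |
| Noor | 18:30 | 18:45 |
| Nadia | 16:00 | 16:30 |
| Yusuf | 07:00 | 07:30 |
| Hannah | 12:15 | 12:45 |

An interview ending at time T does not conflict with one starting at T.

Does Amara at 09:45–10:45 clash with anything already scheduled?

Yusuf: ends 07:30 at or before Amara starts 09:45 → clear.
Sana: starts 10:45 at or after Amara ends 10:45 → clear.
Hannah: starts 12:15 at or after Amara ends 10:45 → clear.
Rohan: starts 14:00 at or after Amara ends 10:45 → clear.
Nadia: starts 16:00 at or after Amara ends 10:45 → clear.
Lucia: starts 18:00 at or after Amara ends 10:45 → clear.
Noor: starts 18:30 at or after Amara ends 10:45 → clear.
Ingrid: starts 19:00 at or after Amara ends 10:45 → clear.

No — it doesn't clash with anything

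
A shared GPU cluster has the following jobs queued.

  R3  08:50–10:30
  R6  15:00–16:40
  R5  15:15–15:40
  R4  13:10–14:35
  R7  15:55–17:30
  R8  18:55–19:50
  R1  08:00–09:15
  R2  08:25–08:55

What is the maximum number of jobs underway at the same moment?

3

Sort all start/end points and keep a running count:
08:00 start R1 → 1
08:25 start R2 → 2
08:50 start R3 → 3
08:55 end R2 → 2
09:15 end R1 → 1
10:30 end R3 → 0
13:10 start R4 → 1
14:35 end R4 → 0
15:00 start R6 → 1
15:15 start R5 → 2
15:40 end R5 → 1
15:55 start R7 → 2
16:40 end R6 → 1
17:30 end R7 → 0
18:55 start R8 → 1
19:50 end R8 → 0
Peak is 3, at 08:50 (R1, R2, R3).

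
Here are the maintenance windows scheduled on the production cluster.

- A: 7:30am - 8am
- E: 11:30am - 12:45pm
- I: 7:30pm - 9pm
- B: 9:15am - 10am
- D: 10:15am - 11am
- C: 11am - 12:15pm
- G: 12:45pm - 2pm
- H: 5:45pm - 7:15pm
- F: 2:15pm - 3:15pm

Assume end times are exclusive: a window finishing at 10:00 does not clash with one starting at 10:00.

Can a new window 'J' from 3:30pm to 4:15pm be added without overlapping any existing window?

A: ends 8am at or before J starts 3:30pm → clear.
B: ends 10am at or before J starts 3:30pm → clear.
D: ends 11am at or before J starts 3:30pm → clear.
C: ends 12:15pm at or before J starts 3:30pm → clear.
E: ends 12:45pm at or before J starts 3:30pm → clear.
G: ends 2pm at or before J starts 3:30pm → clear.
F: ends 3:15pm at or before J starts 3:30pm → clear.
H: starts 5:45pm at or after J ends 4:15pm → clear.
I: starts 7:30pm at or after J ends 4:15pm → clear.

Yes — the slot is free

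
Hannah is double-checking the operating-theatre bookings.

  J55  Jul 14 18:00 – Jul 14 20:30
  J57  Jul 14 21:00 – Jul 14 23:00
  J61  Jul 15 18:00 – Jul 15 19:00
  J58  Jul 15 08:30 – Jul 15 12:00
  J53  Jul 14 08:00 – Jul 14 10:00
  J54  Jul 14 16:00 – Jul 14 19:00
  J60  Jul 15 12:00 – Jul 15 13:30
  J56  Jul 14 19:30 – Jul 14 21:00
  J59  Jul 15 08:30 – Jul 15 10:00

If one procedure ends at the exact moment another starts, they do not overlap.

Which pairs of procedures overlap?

Sorted by start: J53, J54, J55, J56, J57, J58, J59, J60, J61.
J54 starts after J53 ends; J53 is clear from here.
J55 starts before J54 ends → J54 and J55 overlap.
J56 starts after J54 ends; J54 is clear from here.
J56 starts before J55 ends → J55 and J56 overlap.
J57 starts after J55 ends; J55 is clear from here.
J57 starts exactly when J56 ends (back-to-back, no overlap); J56 is clear from here.
J58 starts after J57 ends; J57 is clear from here.
J59 starts before J58 ends → J58 and J59 overlap.
J60 starts exactly when J58 ends (back-to-back, no overlap); J58 is clear from here.
J60 starts after J59 ends; J59 is clear from here.
J61 starts after J60 ends.

J54 & J55, J55 & J56, J58 & J59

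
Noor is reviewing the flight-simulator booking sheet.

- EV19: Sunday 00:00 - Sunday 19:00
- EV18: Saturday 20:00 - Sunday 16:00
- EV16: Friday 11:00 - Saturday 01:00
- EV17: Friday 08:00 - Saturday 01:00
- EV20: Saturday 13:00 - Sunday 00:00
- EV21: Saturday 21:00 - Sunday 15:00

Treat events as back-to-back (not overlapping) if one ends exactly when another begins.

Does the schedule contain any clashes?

Sorted by start: EV17, EV16, EV20, EV18, EV21, EV19.
EV16 starts before EV17 ends → EV17 and EV16 overlap.
That's a conflict, so the schedule is not conflict-free.

Yes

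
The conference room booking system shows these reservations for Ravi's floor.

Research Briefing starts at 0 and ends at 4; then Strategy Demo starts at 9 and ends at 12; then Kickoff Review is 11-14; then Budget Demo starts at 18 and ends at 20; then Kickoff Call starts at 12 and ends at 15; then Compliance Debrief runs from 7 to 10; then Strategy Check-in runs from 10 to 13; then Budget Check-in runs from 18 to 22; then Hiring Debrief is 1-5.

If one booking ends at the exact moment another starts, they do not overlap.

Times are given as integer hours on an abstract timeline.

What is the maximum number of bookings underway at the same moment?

Walk through starts and ends in time order (an end at T is processed before a start at T):
0 start Research Briefing → 1
1 start Hiring Debrief → 2
4 end Research Briefing → 1
5 end Hiring Debrief → 0
7 start Compliance Debrief → 1
9 start Strategy Demo → 2
10 end Compliance Debrief → 1
10 start Strategy Check-in → 2
11 start Kickoff Review → 3
12 end Strategy Demo → 2
12 start Kickoff Call → 3
13 end Strategy Check-in → 2
14 end Kickoff Review → 1
15 end Kickoff Call → 0
18 start Budget Check-in → 1
18 start Budget Demo → 2
20 end Budget Demo → 1
22 end Budget Check-in → 0
Peak is 3, at 11 (Kickoff Review, Strategy Check-in, Strategy Demo).

3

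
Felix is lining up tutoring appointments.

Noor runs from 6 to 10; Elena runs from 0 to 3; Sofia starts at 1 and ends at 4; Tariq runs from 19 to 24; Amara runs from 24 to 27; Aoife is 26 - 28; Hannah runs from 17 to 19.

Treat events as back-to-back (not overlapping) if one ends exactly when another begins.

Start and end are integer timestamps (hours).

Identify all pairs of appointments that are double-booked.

Sorted by start: Elena, Sofia, Noor, Hannah, Tariq, Amara, Aoife.
Sofia starts before Elena ends → Elena and Sofia overlap.
Noor starts after Elena ends — done with Elena.
Noor starts after Sofia ends — done with Sofia.
Hannah starts after Noor ends — done with Noor.
Tariq starts exactly when Hannah ends (back-to-back, no overlap) — done with Hannah.
Amara starts exactly when Tariq ends (back-to-back, no overlap) — done with Tariq.
Aoife starts before Amara ends → Amara and Aoife overlap.

Amara & Aoife, Elena & Sofia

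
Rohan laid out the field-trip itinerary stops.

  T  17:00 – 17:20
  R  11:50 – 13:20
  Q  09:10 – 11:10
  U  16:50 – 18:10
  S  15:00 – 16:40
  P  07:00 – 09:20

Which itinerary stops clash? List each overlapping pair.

P & Q, T & U

Check each pair: they overlap iff neither finishes before the other starts.
Sorted by start: P, Q, R, S, U, T.
Q starts before P ends → P and Q overlap.
R starts after P ends; P is clear from here.
R starts after Q ends; Q is clear from here.
S starts after R ends; R is clear from here.
U starts after S ends; S is clear from here.
T starts before U ends → U and T overlap.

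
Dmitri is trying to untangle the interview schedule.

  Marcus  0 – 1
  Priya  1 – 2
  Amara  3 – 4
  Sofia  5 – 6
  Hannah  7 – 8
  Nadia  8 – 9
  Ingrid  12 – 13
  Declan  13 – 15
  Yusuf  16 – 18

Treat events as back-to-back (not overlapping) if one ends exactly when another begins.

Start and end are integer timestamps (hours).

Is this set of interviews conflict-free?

Yes

Sorted by start: Marcus, Priya, Amara, Sofia, Hannah, Nadia, Ingrid, Declan, Yusuf.
Priya starts exactly when Marcus ends (back-to-back, no overlap), so Marcus has no further overlaps.
Amara starts after Priya ends, so Priya has no further overlaps.
Sofia starts after Amara ends, so Amara has no further overlaps.
Hannah starts after Sofia ends, so Sofia has no further overlaps.
Nadia starts exactly when Hannah ends (back-to-back, no overlap), so Hannah has no further overlaps.
Ingrid starts after Nadia ends, so Nadia has no further overlaps.
Declan starts exactly when Ingrid ends (back-to-back, no overlap), so Ingrid has no further overlaps.
Yusuf starts after Declan ends.
Every pair is clear; the schedule has no overlaps.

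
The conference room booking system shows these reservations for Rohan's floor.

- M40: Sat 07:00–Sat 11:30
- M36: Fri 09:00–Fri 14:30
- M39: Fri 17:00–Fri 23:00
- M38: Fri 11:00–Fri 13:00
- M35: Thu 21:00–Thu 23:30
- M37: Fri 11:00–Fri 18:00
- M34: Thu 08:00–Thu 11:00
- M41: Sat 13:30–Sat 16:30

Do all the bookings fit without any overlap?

No

Check each pair: they overlap iff neither finishes before the other starts.
Sorted by start: M34, M35, M36, M37, M38, M39, M40, M41.
M35 starts after M34 ends — done with M34.
M36 starts after M35 ends — done with M35.
M37 starts before M36 ends → M36 and M37 overlap.
That's a conflict, so the schedule is not conflict-free.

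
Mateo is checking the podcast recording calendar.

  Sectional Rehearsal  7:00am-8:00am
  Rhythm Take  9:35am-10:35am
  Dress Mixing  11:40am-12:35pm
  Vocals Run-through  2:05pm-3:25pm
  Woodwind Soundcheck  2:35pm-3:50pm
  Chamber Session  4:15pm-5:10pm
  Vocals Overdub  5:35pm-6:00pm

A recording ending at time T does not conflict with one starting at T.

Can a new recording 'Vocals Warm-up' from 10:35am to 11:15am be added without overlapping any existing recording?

Yes — the slot is free

Sectional Rehearsal: ends 8:00am at or before Vocals Warm-up starts 10:35am → clear.
Rhythm Take: ends 10:35am at or before Vocals Warm-up starts 10:35am → clear.
Dress Mixing: starts 11:40am at or after Vocals Warm-up ends 11:15am → clear.
Vocals Run-through: starts 2:05pm at or after Vocals Warm-up ends 11:15am → clear.
Woodwind Soundcheck: starts 2:35pm at or after Vocals Warm-up ends 11:15am → clear.
Chamber Session: starts 4:15pm at or after Vocals Warm-up ends 11:15am → clear.
Vocals Overdub: starts 5:35pm at or after Vocals Warm-up ends 11:15am → clear.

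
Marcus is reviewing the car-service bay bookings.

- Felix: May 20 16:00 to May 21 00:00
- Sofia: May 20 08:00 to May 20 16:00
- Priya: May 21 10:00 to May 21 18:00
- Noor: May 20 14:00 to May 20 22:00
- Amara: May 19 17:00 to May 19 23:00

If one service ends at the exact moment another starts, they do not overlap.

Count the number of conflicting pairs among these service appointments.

Sorted by start: Amara, Sofia, Noor, Felix, Priya.
Sofia starts after Amara ends, so nothing later overlaps Amara either.
Noor starts before Sofia ends → Sofia and Noor overlap.
Felix starts exactly when Sofia ends (back-to-back, no overlap), so nothing later overlaps Sofia either.
Felix starts before Noor ends → Noor and Felix overlap.
Priya starts after Noor ends.
Priya starts after Felix ends.
Overlapping pairs: Felix & Noor, Noor & Sofia — 2 in total.

2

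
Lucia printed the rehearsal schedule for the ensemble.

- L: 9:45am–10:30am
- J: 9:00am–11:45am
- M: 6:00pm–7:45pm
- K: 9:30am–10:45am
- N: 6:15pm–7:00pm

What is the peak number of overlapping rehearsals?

Walk through starts and ends in time order (an end at T is processed before a start at T):
9:00am start J → 1
9:30am start K → 2
9:45am start L → 3
10:30am end L → 2
10:45am end K → 1
11:45am end J → 0
6:00pm start M → 1
6:15pm start N → 2
7:00pm end N → 1
7:45pm end M → 0
Peak is 3, at 9:45am (J, K, L).

3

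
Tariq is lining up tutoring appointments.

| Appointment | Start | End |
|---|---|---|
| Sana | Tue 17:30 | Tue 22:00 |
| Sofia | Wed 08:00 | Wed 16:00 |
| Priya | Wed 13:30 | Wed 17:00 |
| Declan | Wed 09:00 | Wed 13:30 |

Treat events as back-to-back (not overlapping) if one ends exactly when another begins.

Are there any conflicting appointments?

Sorted by start: Sana, Sofia, Declan, Priya.
Sofia starts after Sana ends, so Sana has no further overlaps.
Declan starts before Sofia ends → Sofia and Declan overlap.
That's a conflict, so the schedule is not conflict-free.

Yes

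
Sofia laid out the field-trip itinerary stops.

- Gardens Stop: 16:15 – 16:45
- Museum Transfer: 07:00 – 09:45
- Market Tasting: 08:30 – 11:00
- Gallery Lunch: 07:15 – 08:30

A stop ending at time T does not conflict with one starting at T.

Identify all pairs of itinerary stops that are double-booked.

Gallery Lunch & Museum Transfer, Market Tasting & Museum Transfer

Sorted by start: Museum Transfer, Gallery Lunch, Market Tasting, Gardens Stop.
Gallery Lunch starts before Museum Transfer ends → Museum Transfer and Gallery Lunch overlap.
Market Tasting starts before Museum Transfer ends → Museum Transfer and Market Tasting overlap.
Gardens Stop starts after Museum Transfer ends.
Market Tasting starts exactly when Gallery Lunch ends (back-to-back, no overlap); Gallery Lunch is clear from here.
Gardens Stop starts after Market Tasting ends.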